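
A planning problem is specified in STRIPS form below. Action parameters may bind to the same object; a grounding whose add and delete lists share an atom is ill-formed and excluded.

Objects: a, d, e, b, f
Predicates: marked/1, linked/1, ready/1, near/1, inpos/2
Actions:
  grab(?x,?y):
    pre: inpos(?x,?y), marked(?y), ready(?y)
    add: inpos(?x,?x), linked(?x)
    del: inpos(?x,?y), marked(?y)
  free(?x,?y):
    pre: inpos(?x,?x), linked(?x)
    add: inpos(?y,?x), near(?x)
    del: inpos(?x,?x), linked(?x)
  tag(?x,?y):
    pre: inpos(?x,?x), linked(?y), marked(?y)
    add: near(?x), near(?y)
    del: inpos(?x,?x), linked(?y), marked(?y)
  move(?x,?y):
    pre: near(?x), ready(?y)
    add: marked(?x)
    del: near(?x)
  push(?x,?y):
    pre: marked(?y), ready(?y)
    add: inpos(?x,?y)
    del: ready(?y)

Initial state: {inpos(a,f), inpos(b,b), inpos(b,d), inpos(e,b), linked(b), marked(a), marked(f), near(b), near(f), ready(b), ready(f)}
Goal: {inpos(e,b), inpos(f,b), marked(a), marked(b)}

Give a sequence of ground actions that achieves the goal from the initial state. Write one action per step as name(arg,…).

free(b,f); move(b,b)

1. free(b,f)  →  {inpos(a,f), inpos(b,d), inpos(e,b), inpos(f,b), marked(a), marked(f), near(b), near(f), ready(b), ready(f)}
2. move(b,b)  →  {inpos(a,f), inpos(b,d), inpos(e,b), inpos(f,b), marked(a), marked(b), marked(f), near(f), ready(b), ready(f)}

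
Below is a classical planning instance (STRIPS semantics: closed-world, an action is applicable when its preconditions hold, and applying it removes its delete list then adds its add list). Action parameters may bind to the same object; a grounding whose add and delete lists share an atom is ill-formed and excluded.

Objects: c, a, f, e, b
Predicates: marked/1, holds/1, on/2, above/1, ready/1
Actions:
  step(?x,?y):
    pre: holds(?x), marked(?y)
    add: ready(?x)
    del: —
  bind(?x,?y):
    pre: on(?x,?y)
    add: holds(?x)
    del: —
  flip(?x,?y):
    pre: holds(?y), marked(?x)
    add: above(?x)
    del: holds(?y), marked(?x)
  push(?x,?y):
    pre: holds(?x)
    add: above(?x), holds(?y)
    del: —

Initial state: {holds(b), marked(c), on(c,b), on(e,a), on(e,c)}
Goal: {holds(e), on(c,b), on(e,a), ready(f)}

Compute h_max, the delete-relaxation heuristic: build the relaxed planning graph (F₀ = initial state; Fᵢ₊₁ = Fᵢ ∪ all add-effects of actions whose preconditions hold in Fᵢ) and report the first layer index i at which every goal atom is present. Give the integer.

2

F0 = init (5 atoms)
F1 = F0 ∪ {above(b), above(c), holds(a), holds(c), holds(e), holds(f), ready(b)}  (12 atoms)
F2 = F1 ∪ {above(a), above(e), above(f), ready(a), ready(c), ready(e), ready(f)}  (19 atoms)
goal ⊆ F2  ⇒  h_max = 2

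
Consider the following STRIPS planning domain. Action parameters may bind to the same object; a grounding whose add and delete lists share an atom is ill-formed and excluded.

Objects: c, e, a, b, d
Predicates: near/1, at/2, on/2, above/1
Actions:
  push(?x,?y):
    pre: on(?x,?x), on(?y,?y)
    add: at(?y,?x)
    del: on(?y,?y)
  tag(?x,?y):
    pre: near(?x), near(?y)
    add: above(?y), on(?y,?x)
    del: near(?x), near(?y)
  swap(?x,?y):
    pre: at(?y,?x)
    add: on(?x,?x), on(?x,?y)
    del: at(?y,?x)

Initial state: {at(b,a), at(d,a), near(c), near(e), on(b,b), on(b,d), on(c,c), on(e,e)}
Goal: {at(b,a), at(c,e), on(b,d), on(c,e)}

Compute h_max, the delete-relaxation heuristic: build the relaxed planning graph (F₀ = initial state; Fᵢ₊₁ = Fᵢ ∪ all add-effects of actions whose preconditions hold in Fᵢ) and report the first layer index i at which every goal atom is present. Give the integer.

1

F0 = init (8 atoms)
F1 = F0 ∪ {above(c), above(e), at(b,b), at(b,c), at(b,e), at(c,b), at(c,c), at(c,e), at(e,b), at(e,c), at(e,e), on(a,a), on(a,b), on(a,d), on(c,e), on(e,c)}  (24 atoms)
goal ⊆ F1  ⇒  h_max = 1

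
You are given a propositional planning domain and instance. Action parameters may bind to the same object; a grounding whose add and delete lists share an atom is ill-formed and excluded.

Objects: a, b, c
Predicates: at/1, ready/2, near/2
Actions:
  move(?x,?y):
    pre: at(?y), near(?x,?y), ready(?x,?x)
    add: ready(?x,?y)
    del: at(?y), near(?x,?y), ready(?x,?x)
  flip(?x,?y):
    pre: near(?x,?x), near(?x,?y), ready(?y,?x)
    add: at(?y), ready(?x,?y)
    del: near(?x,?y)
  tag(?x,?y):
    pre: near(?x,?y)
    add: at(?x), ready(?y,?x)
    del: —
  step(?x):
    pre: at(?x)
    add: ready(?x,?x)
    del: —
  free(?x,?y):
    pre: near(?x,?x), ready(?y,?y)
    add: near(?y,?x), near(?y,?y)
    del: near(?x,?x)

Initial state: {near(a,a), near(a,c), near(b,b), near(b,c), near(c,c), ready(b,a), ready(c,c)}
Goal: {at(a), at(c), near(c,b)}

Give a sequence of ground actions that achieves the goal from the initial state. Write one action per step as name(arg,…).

flip(c,c); tag(a,a); free(b,c)

1. flip(c,c)  →  {at(c), near(a,a), near(a,c), near(b,b), near(b,c), ready(b,a), ready(c,c)}
2. tag(a,a)  →  {at(a), at(c), near(a,a), near(a,c), near(b,b), near(b,c), ready(a,a), ready(b,a), ready(c,c)}
3. free(b,c)  →  {at(a), at(c), near(a,a), near(a,c), near(b,c), near(c,b), near(c,c), ready(a,a), ready(b,a), ready(c,c)}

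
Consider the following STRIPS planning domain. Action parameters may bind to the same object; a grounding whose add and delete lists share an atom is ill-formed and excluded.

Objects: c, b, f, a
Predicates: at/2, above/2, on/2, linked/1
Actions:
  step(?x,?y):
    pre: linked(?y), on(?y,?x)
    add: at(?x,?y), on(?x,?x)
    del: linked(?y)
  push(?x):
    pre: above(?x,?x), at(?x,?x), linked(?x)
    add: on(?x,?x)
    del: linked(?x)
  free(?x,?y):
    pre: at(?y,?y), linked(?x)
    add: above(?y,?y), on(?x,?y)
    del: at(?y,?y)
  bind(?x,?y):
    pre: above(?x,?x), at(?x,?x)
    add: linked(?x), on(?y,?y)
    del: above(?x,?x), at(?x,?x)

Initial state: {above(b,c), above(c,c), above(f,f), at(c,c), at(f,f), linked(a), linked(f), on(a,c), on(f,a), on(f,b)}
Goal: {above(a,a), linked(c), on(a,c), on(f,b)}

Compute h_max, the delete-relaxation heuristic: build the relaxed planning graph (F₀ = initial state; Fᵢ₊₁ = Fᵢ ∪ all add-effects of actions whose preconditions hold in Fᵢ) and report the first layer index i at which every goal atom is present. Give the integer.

F0 = init (10 atoms)
F1 = F0 ∪ {at(a,f), at(b,f), at(c,a), linked(c), on(a,a), on(a,f), on(b,b), on(c,c), on(f,c), on(f,f)}  (20 atoms)
F2 = F1 ∪ {at(a,a), at(c,f), at(f,a), on(c,f)}  (24 atoms)
F3 = F2 ∪ {above(a,a), at(f,c), on(c,a)}  (27 atoms)
goal ⊆ F3  ⇒  h_max = 3

3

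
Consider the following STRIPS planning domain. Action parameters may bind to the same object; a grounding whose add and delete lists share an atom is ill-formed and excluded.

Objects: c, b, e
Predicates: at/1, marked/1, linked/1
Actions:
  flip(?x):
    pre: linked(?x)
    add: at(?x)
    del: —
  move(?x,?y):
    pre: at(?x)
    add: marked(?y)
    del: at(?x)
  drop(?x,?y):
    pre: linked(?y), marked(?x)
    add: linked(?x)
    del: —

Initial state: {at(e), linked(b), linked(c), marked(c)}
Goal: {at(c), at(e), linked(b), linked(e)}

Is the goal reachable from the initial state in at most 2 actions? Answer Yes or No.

1. flip(c)  →  {at(c), at(e), linked(b), linked(c), marked(c)}
2. flip(b)  →  {at(b), at(c), at(e), linked(b), linked(c), marked(c)}
3. move(b,e)  →  {at(c), at(e), linked(b), linked(c), marked(c), marked(e)}
4. drop(e,c)  →  {at(c), at(e), linked(b), linked(c), linked(e), marked(c), marked(e)}
optimal plan length = 4; 4 > 2

No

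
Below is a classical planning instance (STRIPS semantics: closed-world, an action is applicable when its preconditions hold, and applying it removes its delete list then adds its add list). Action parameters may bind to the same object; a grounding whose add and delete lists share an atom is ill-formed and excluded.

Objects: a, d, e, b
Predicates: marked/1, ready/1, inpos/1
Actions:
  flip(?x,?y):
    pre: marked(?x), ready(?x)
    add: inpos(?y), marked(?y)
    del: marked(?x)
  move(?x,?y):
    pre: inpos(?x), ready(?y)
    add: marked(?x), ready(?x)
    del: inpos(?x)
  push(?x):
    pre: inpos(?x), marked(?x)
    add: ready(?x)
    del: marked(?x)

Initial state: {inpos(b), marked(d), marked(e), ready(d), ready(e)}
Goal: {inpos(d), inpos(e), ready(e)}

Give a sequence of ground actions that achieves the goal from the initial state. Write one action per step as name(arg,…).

flip(d,e); flip(e,d)

1. flip(d,e)  →  {inpos(b), inpos(e), marked(e), ready(d), ready(e)}
2. flip(e,d)  →  {inpos(b), inpos(d), inpos(e), marked(d), ready(d), ready(e)}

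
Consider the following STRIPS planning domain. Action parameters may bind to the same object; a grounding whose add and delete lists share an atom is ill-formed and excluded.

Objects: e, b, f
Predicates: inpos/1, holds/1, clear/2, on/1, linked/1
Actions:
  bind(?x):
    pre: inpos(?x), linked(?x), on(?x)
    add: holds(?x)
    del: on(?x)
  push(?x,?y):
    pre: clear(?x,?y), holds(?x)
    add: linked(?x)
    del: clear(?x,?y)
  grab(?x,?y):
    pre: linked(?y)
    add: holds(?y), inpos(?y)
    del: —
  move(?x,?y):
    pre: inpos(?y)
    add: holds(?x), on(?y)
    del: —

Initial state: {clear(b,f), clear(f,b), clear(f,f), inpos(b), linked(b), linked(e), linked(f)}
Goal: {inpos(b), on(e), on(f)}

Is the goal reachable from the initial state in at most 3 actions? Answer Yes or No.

1. grab(e,e)  →  {clear(b,f), clear(f,b), clear(f,f), holds(e), inpos(b), inpos(e), linked(b), linked(e), linked(f)}
2. grab(e,f)  →  {clear(b,f), clear(f,b), clear(f,f), holds(e), holds(f), inpos(b), inpos(e), inpos(f), linked(b), linked(e), linked(f)}
3. move(e,e)  →  {clear(b,f), clear(f,b), clear(f,f), holds(e), holds(f), inpos(b), inpos(e), inpos(f), linked(b), linked(e), linked(f), on(e)}
4. move(e,f)  →  {clear(b,f), clear(f,b), clear(f,f), holds(e), holds(f), inpos(b), inpos(e), inpos(f), linked(b), linked(e), linked(f), on(e), on(f)}
optimal plan length = 4; 4 > 3

No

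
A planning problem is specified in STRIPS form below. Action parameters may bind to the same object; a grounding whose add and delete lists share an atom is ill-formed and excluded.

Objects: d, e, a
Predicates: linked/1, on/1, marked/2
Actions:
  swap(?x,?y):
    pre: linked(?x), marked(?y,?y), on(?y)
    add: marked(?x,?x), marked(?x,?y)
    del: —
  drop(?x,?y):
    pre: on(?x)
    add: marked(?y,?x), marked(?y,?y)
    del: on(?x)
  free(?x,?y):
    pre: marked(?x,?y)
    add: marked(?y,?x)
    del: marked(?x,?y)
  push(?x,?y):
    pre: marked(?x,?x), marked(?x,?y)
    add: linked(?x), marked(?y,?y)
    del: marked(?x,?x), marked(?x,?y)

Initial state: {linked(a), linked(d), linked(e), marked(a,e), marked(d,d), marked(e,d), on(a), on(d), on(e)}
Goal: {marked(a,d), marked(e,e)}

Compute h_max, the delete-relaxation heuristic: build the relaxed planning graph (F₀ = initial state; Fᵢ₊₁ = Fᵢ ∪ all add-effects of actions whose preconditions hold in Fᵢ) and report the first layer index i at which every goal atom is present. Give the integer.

1

F0 = init (9 atoms)
F1 = F0 ∪ {marked(a,a), marked(a,d), marked(d,a), marked(d,e), marked(e,a), marked(e,e)}  (15 atoms)
goal ⊆ F1  ⇒  h_max = 1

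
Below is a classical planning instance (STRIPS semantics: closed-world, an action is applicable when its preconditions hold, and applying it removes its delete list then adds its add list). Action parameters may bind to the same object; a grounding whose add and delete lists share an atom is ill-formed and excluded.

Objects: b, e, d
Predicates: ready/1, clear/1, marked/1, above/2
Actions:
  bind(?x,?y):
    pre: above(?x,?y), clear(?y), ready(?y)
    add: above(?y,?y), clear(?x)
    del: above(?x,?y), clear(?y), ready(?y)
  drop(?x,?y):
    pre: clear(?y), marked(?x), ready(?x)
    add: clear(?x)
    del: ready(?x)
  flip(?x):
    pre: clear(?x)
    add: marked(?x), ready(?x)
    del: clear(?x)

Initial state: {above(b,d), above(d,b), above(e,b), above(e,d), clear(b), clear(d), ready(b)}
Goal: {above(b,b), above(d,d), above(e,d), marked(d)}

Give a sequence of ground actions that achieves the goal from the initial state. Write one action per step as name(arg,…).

flip(d); bind(d,b); bind(b,d)

1. flip(d)  →  {above(b,d), above(d,b), above(e,b), above(e,d), clear(b), marked(d), ready(b), ready(d)}
2. bind(d,b)  →  {above(b,b), above(b,d), above(e,b), above(e,d), clear(d), marked(d), ready(d)}
3. bind(b,d)  →  {above(b,b), above(d,d), above(e,b), above(e,d), clear(b), marked(d)}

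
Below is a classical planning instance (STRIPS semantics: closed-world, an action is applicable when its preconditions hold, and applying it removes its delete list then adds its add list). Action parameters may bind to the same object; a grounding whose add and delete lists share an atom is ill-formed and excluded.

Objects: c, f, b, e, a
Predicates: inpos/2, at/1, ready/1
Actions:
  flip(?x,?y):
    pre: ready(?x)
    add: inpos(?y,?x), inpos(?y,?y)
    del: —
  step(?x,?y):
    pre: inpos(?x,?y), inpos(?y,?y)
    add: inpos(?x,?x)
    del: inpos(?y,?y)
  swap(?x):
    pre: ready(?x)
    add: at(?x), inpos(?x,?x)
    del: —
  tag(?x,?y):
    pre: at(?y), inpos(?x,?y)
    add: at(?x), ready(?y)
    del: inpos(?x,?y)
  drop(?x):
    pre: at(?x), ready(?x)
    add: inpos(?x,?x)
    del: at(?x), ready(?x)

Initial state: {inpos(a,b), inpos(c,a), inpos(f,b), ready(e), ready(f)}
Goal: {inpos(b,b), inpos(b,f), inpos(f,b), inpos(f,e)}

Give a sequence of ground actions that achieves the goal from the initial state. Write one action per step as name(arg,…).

1. flip(f,b)  →  {inpos(a,b), inpos(b,b), inpos(b,f), inpos(c,a), inpos(f,b), ready(e), ready(f)}
2. flip(e,f)  →  {inpos(a,b), inpos(b,b), inpos(b,f), inpos(c,a), inpos(f,b), inpos(f,e), inpos(f,f), ready(e), ready(f)}

flip(f,b); flip(e,f)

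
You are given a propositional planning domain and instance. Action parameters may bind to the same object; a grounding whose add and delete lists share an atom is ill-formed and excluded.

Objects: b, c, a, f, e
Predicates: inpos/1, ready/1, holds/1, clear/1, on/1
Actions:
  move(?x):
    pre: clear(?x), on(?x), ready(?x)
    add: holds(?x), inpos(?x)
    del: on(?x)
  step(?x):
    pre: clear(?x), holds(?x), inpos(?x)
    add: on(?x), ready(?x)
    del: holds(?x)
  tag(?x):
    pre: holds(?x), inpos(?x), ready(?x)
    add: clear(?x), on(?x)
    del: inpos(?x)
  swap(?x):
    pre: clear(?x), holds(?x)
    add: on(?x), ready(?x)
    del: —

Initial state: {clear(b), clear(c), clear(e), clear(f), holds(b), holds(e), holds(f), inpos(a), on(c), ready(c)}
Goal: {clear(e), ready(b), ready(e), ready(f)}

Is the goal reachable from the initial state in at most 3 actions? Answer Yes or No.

1. swap(b)  →  {clear(b), clear(c), clear(e), clear(f), holds(b), holds(e), holds(f), inpos(a), on(b), on(c), ready(b), ready(c)}
2. swap(f)  →  {clear(b), clear(c), clear(e), clear(f), holds(b), holds(e), holds(f), inpos(a), on(b), on(c), on(f), ready(b), ready(c), ready(f)}
3. swap(e)  →  {clear(b), clear(c), clear(e), clear(f), holds(b), holds(e), holds(f), inpos(a), on(b), on(c), on(e), on(f), ready(b), ready(c), ready(e), ready(f)}
optimal plan length = 3; 3 ≤ 3

Yes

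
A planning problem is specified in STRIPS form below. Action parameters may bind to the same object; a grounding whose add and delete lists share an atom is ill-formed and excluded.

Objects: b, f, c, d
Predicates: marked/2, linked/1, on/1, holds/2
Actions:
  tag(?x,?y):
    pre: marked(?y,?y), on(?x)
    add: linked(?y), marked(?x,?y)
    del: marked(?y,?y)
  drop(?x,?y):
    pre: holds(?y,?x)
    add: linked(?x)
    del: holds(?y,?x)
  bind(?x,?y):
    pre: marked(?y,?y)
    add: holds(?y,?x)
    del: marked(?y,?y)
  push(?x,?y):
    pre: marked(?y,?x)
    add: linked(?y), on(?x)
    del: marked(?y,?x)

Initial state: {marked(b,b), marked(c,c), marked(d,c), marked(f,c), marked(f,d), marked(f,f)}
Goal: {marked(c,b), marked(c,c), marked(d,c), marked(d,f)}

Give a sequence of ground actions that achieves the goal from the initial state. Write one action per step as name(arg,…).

1. push(c,f)  →  {linked(f), marked(b,b), marked(c,c), marked(d,c), marked(f,d), marked(f,f), on(c)}
2. tag(c,b)  →  {linked(b), linked(f), marked(c,b), marked(c,c), marked(d,c), marked(f,d), marked(f,f), on(c)}
3. push(d,f)  →  {linked(b), linked(f), marked(c,b), marked(c,c), marked(d,c), marked(f,f), on(c), on(d)}
4. tag(d,f)  →  {linked(b), linked(f), marked(c,b), marked(c,c), marked(d,c), marked(d,f), on(c), on(d)}

push(c,f); tag(c,b); push(d,f); tag(d,f)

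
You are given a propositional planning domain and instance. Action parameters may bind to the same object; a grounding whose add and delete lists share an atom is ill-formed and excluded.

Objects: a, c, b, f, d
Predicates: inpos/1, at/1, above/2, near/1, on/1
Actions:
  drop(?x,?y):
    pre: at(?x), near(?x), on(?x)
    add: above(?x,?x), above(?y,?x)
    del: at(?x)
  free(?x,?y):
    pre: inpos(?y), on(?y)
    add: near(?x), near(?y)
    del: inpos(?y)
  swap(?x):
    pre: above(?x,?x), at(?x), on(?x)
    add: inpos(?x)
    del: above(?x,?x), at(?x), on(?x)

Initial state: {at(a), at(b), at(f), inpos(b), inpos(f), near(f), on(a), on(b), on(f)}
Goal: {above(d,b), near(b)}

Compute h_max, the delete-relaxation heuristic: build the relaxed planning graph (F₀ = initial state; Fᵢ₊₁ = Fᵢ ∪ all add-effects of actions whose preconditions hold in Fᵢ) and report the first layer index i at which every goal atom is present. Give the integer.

F0 = init (9 atoms)
F1 = F0 ∪ {above(a,f), above(b,f), above(c,f), above(d,f), above(f,f), near(a), near(b), near(c), near(d)}  (18 atoms)
F2 = F1 ∪ {above(a,a), above(a,b), above(b,a), above(b,b), above(c,a), above(c,b), above(d,a), above(d,b), above(f,a), above(f,b)}  (28 atoms)
goal ⊆ F2  ⇒  h_max = 2

2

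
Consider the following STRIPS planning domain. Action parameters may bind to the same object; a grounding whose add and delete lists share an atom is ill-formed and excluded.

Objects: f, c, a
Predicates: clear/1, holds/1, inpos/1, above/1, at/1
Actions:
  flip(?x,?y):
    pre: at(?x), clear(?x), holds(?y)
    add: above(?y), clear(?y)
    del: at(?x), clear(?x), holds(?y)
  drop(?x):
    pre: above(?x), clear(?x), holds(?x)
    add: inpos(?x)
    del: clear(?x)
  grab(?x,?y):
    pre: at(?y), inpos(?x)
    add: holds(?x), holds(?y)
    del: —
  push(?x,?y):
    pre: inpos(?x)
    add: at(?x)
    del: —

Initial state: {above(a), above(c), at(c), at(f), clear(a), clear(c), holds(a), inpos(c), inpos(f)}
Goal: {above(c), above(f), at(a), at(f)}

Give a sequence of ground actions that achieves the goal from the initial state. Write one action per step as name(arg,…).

1. drop(a)  →  {above(a), above(c), at(c), at(f), clear(c), holds(a), inpos(a), inpos(c), inpos(f)}
2. grab(f,f)  →  {above(a), above(c), at(c), at(f), clear(c), holds(a), holds(f), inpos(a), inpos(c), inpos(f)}
3. flip(c,f)  →  {above(a), above(c), above(f), at(f), clear(f), holds(a), inpos(a), inpos(c), inpos(f)}
4. push(a,f)  →  {above(a), above(c), above(f), at(a), at(f), clear(f), holds(a), inpos(a), inpos(c), inpos(f)}

drop(a); grab(f,f); flip(c,f); push(a,f)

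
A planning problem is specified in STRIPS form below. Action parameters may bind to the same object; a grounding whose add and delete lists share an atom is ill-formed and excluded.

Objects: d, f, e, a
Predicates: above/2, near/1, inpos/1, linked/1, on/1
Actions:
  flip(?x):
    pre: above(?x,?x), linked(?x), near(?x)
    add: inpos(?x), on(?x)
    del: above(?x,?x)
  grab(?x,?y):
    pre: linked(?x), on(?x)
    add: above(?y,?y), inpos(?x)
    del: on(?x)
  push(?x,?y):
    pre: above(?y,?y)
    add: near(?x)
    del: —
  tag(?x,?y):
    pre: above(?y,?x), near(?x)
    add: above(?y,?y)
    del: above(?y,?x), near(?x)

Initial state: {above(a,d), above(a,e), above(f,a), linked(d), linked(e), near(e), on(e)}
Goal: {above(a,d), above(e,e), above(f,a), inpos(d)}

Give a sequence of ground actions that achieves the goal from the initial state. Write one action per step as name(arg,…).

1. grab(e,d)  →  {above(a,d), above(a,e), above(d,d), above(f,a), inpos(e), linked(d), linked(e), near(e)}
2. push(d,d)  →  {above(a,d), above(a,e), above(d,d), above(f,a), inpos(e), linked(d), linked(e), near(d), near(e)}
3. flip(d)  →  {above(a,d), above(a,e), above(f,a), inpos(d), inpos(e), linked(d), linked(e), near(d), near(e), on(d)}
4. grab(d,e)  →  {above(a,d), above(a,e), above(e,e), above(f,a), inpos(d), inpos(e), linked(d), linked(e), near(d), near(e)}

grab(e,d); push(d,d); flip(d); grab(d,e)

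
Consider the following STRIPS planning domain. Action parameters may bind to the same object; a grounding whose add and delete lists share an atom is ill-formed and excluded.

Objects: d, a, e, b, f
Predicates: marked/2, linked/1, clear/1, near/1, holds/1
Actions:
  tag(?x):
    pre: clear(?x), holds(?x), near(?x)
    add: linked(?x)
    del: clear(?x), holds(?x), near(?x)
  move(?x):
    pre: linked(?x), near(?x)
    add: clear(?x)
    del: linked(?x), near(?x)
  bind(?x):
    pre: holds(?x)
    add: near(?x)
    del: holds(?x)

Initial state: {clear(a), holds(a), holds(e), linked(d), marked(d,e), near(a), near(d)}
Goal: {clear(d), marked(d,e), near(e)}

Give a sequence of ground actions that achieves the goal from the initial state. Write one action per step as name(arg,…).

1. move(d)  →  {clear(a), clear(d), holds(a), holds(e), marked(d,e), near(a)}
2. bind(e)  →  {clear(a), clear(d), holds(a), marked(d,e), near(a), near(e)}

move(d); bind(e)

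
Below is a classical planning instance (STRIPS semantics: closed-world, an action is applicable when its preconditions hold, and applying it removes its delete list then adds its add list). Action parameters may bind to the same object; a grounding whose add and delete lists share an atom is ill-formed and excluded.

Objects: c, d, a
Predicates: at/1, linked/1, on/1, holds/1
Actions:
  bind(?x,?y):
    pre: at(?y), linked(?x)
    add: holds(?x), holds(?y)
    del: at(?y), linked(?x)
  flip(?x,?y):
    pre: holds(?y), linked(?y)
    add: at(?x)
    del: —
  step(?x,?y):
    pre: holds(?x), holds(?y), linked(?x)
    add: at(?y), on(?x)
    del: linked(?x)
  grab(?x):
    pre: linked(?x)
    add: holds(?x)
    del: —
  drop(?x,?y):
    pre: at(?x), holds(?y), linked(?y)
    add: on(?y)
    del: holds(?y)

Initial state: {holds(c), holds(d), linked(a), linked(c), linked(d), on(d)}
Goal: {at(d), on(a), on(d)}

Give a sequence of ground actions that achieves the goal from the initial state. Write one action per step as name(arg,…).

1. grab(a)  →  {holds(a), holds(c), holds(d), linked(a), linked(c), linked(d), on(d)}
2. step(a,d)  →  {at(d), holds(a), holds(c), holds(d), linked(c), linked(d), on(a), on(d)}

grab(a); step(a,d)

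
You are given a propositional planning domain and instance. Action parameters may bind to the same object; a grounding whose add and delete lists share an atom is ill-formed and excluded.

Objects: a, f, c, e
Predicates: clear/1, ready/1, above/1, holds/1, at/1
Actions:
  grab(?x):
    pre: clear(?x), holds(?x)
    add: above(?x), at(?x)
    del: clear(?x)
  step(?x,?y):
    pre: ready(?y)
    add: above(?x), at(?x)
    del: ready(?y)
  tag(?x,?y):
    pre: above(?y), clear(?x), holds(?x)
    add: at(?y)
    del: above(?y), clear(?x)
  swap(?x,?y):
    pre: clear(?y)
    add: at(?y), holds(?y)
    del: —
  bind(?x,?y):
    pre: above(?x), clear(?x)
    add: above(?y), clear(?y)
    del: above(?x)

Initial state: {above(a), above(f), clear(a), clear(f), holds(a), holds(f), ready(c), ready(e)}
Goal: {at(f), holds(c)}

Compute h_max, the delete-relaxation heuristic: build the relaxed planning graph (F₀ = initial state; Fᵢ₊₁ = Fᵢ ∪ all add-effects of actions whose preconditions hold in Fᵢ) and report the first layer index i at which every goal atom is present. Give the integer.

2

F0 = init (8 atoms)
F1 = F0 ∪ {above(c), above(e), at(a), at(c), at(e), at(f), clear(c), clear(e)}  (16 atoms)
F2 = F1 ∪ {holds(c), holds(e)}  (18 atoms)
goal ⊆ F2  ⇒  h_max = 2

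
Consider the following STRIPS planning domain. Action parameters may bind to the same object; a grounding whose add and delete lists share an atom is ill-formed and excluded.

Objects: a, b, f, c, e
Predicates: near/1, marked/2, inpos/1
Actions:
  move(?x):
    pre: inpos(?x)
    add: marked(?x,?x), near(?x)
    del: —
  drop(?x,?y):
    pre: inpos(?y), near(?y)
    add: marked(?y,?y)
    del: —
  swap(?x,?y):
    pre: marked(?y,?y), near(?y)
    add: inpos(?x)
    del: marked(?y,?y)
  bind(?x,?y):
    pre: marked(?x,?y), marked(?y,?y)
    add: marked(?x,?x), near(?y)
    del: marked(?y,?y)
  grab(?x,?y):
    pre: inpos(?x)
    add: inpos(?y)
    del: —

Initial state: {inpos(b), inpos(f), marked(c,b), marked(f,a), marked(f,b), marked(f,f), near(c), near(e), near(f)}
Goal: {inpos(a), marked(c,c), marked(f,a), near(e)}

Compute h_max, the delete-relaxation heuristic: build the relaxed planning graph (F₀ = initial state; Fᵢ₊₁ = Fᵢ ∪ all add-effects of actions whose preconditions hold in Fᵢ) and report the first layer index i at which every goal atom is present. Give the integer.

2

F0 = init (9 atoms)
F1 = F0 ∪ {inpos(a), inpos(c), inpos(e), marked(b,b), near(b)}  (14 atoms)
F2 = F1 ∪ {marked(a,a), marked(c,c), marked(e,e), near(a)}  (18 atoms)
goal ⊆ F2  ⇒  h_max = 2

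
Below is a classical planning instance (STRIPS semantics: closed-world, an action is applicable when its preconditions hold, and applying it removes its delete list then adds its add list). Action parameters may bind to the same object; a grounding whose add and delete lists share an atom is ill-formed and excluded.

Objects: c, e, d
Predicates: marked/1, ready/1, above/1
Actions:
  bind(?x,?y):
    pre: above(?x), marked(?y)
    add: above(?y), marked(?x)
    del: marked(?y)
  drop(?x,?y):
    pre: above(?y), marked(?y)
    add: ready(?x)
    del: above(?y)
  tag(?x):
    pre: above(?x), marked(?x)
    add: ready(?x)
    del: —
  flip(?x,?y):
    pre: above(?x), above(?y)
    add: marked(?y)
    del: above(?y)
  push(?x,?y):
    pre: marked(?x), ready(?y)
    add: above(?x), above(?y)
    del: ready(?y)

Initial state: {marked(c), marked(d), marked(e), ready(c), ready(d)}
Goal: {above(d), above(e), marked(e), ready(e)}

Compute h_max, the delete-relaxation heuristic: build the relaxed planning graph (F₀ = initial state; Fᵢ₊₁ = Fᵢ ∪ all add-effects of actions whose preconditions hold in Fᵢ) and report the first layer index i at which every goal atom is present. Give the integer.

2

F0 = init (5 atoms)
F1 = F0 ∪ {above(c), above(d), above(e)}  (8 atoms)
F2 = F1 ∪ {ready(e)}  (9 atoms)
goal ⊆ F2  ⇒  h_max = 2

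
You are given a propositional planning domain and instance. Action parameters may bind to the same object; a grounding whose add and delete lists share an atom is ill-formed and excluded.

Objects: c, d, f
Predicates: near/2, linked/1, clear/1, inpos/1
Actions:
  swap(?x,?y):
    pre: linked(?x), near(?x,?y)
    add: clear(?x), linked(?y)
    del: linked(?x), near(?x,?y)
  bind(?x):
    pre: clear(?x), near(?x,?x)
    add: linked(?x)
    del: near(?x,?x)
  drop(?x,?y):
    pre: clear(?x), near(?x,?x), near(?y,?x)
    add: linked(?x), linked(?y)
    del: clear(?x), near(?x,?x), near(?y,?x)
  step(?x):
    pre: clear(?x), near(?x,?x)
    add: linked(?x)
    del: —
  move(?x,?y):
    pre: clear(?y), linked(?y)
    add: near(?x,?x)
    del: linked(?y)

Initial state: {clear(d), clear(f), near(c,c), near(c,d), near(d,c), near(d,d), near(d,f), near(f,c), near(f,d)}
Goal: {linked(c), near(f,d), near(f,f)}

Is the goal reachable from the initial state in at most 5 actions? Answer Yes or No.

Yes

1. drop(d,c)  →  {clear(f), linked(c), linked(d), near(c,c), near(d,c), near(d,f), near(f,c), near(f,d)}
2. swap(d,f)  →  {clear(d), clear(f), linked(c), linked(f), near(c,c), near(d,c), near(f,c), near(f,d)}
3. move(f,f)  →  {clear(d), clear(f), linked(c), near(c,c), near(d,c), near(f,c), near(f,d), near(f,f)}
optimal plan length = 3; 3 ≤ 5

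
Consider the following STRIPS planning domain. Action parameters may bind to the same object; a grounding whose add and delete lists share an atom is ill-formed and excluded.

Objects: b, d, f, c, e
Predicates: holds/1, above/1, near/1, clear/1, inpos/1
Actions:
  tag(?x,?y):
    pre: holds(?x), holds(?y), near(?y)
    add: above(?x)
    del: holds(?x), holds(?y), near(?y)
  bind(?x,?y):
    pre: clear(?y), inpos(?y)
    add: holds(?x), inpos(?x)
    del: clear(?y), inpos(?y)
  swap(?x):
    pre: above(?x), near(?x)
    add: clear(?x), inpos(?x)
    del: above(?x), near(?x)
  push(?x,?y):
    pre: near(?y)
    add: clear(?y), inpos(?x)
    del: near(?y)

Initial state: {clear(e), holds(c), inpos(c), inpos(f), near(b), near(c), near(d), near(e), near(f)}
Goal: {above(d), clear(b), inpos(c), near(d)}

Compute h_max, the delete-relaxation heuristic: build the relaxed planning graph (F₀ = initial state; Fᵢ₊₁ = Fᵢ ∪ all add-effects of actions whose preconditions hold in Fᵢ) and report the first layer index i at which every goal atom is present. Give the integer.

F0 = init (9 atoms)
F1 = F0 ∪ {above(c), clear(b), clear(c), clear(d), clear(f), inpos(b), inpos(d), inpos(e)}  (17 atoms)
F2 = F1 ∪ {holds(b), holds(d), holds(e), holds(f)}  (21 atoms)
F3 = F2 ∪ {above(b), above(d), above(e), above(f)}  (25 atoms)
goal ⊆ F3  ⇒  h_max = 3

3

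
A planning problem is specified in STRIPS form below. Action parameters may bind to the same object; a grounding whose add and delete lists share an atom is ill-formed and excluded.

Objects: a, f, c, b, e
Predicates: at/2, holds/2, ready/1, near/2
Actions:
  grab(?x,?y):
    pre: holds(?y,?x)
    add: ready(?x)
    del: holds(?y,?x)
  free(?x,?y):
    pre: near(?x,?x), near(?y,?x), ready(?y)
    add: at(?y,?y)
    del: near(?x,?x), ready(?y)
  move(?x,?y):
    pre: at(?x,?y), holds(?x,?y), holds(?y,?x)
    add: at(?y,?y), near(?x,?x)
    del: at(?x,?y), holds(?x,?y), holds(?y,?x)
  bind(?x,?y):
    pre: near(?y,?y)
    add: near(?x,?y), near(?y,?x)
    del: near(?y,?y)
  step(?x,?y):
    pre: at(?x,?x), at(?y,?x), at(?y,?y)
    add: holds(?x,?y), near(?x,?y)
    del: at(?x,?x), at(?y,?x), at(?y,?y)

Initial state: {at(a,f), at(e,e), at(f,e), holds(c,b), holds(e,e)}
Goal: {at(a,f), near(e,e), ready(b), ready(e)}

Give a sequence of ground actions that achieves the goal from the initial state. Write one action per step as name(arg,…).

1. grab(b,c)  →  {at(a,f), at(e,e), at(f,e), holds(e,e), ready(b)}
2. grab(e,e)  →  {at(a,f), at(e,e), at(f,e), ready(b), ready(e)}
3. step(e,e)  →  {at(a,f), at(f,e), holds(e,e), near(e,e), ready(b), ready(e)}

grab(b,c); grab(e,e); step(e,e)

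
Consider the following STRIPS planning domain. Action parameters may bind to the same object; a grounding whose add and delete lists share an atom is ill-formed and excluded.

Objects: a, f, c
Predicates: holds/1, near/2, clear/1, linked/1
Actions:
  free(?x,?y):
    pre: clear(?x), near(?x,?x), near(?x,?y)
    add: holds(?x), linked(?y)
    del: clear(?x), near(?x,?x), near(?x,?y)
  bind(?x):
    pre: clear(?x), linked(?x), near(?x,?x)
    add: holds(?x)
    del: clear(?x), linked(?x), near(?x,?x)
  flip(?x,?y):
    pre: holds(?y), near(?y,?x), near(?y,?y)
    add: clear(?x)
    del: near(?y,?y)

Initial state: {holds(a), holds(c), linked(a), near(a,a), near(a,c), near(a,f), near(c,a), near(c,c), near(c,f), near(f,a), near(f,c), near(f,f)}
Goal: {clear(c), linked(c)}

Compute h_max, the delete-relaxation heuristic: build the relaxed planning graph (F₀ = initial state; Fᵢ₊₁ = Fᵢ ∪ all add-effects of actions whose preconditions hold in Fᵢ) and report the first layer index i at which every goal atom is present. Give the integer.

2

F0 = init (12 atoms)
F1 = F0 ∪ {clear(a), clear(c), clear(f)}  (15 atoms)
F2 = F1 ∪ {holds(f), linked(c), linked(f)}  (18 atoms)
goal ⊆ F2  ⇒  h_max = 2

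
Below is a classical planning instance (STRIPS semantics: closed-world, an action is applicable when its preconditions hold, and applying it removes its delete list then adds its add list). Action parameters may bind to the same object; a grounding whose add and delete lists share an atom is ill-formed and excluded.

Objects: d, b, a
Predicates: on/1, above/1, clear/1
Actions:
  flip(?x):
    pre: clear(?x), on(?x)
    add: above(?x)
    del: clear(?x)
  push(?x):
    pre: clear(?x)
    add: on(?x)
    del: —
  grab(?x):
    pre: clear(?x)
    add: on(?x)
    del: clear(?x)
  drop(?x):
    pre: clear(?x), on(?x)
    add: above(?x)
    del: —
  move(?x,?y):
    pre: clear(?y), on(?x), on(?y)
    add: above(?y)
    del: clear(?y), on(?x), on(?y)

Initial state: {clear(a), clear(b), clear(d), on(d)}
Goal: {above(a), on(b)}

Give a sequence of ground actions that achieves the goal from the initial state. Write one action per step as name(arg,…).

1. push(b)  →  {clear(a), clear(b), clear(d), on(b), on(d)}
2. push(a)  →  {clear(a), clear(b), clear(d), on(a), on(b), on(d)}
3. flip(a)  →  {above(a), clear(b), clear(d), on(a), on(b), on(d)}

push(b); push(a); flip(a)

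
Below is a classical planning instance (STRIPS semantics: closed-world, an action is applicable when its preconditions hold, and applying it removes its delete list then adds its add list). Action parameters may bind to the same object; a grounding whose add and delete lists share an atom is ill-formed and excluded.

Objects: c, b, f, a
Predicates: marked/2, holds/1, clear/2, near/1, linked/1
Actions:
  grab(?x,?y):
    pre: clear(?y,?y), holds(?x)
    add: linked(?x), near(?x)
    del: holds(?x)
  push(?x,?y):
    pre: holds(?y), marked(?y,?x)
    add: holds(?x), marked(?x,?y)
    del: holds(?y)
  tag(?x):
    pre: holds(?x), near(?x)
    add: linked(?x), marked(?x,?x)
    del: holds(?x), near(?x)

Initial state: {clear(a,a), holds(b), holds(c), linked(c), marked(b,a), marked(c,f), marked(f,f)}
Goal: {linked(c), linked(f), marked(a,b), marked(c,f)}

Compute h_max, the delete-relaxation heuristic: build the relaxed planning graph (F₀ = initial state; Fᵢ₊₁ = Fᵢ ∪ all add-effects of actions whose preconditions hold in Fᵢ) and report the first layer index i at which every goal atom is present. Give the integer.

2

F0 = init (7 atoms)
F1 = F0 ∪ {holds(a), holds(f), linked(b), marked(a,b), marked(f,c), near(b), near(c)}  (14 atoms)
F2 = F1 ∪ {linked(a), linked(f), marked(b,b), marked(c,c), near(a), near(f)}  (20 atoms)
goal ⊆ F2  ⇒  h_max = 2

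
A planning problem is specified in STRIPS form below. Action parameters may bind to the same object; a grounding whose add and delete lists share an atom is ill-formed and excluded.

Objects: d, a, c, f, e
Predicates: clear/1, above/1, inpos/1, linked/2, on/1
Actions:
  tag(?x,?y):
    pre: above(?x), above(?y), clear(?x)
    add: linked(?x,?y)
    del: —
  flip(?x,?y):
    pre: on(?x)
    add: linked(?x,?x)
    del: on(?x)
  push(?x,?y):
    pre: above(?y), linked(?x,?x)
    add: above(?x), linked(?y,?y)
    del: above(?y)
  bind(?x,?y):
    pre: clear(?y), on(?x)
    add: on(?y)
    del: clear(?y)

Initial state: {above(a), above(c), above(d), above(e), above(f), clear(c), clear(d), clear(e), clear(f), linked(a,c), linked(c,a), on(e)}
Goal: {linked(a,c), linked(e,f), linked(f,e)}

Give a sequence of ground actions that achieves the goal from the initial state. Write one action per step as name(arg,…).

1. tag(f,e)  →  {above(a), above(c), above(d), above(e), above(f), clear(c), clear(d), clear(e), clear(f), linked(a,c), linked(c,a), linked(f,e), on(e)}
2. tag(e,f)  →  {above(a), above(c), above(d), above(e), above(f), clear(c), clear(d), clear(e), clear(f), linked(a,c), linked(c,a), linked(e,f), linked(f,e), on(e)}

tag(f,e); tag(e,f)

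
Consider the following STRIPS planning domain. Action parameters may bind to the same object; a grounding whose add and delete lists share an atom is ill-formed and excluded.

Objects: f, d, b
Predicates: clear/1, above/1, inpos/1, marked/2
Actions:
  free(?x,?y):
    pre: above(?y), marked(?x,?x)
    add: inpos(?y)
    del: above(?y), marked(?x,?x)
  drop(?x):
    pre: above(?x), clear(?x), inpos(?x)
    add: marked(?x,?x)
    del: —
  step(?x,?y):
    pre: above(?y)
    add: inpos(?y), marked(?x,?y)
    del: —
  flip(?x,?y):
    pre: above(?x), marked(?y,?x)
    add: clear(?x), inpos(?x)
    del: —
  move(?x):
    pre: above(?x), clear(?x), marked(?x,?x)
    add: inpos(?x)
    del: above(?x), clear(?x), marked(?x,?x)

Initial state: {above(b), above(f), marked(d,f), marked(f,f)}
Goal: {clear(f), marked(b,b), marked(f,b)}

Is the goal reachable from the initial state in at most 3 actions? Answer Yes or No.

1. step(f,b)  →  {above(b), above(f), inpos(b), marked(d,f), marked(f,b), marked(f,f)}
2. step(b,b)  →  {above(b), above(f), inpos(b), marked(b,b), marked(d,f), marked(f,b), marked(f,f)}
3. flip(f,f)  →  {above(b), above(f), clear(f), inpos(b), inpos(f), marked(b,b), marked(d,f), marked(f,b), marked(f,f)}
optimal plan length = 3; 3 ≤ 3

Yes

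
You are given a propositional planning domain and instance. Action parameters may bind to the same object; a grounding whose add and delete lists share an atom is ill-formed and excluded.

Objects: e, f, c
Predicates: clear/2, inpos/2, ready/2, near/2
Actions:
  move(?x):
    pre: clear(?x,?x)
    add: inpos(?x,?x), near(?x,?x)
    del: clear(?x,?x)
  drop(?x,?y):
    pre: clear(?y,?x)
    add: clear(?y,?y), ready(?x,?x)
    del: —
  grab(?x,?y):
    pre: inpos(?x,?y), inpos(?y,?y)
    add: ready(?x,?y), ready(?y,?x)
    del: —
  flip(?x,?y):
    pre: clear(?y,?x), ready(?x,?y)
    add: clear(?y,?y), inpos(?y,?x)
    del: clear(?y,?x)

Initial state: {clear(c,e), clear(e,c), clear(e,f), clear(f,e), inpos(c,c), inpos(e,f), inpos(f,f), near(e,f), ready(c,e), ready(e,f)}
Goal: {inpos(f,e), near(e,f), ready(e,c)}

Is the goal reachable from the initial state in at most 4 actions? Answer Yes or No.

Yes

1. flip(e,f)  →  {clear(c,e), clear(e,c), clear(e,f), clear(f,f), inpos(c,c), inpos(e,f), inpos(f,e), inpos(f,f), near(e,f), ready(c,e), ready(e,f)}
2. flip(c,e)  →  {clear(c,e), clear(e,e), clear(e,f), clear(f,f), inpos(c,c), inpos(e,c), inpos(e,f), inpos(f,e), inpos(f,f), near(e,f), ready(c,e), ready(e,f)}
3. grab(e,c)  →  {clear(c,e), clear(e,e), clear(e,f), clear(f,f), inpos(c,c), inpos(e,c), inpos(e,f), inpos(f,e), inpos(f,f), near(e,f), ready(c,e), ready(e,c), ready(e,f)}
optimal plan length = 3; 3 ≤ 4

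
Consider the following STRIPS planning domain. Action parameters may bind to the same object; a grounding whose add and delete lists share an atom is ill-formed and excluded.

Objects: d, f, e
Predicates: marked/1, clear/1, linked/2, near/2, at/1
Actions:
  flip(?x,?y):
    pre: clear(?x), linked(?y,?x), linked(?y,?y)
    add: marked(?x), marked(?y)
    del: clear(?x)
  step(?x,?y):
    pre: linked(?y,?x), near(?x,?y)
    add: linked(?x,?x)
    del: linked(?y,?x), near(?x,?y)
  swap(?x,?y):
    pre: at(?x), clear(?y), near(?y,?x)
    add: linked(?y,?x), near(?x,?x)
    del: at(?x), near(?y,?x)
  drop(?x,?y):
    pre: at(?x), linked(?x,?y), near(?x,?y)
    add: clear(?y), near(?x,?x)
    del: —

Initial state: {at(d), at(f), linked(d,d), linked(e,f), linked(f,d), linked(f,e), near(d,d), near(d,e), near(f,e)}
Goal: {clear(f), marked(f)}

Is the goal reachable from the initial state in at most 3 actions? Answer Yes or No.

1. drop(f,e)  →  {at(d), at(f), clear(e), linked(d,d), linked(e,f), linked(f,d), linked(f,e), near(d,d), near(d,e), near(f,e), near(f,f)}
2. step(f,e)  →  {at(d), at(f), clear(e), linked(d,d), linked(f,d), linked(f,e), linked(f,f), near(d,d), near(d,e), near(f,f)}
3. flip(e,f)  →  {at(d), at(f), linked(d,d), linked(f,d), linked(f,e), linked(f,f), marked(e), marked(f), near(d,d), near(d,e), near(f,f)}
4. drop(f,f)  →  {at(d), at(f), clear(f), linked(d,d), linked(f,d), linked(f,e), linked(f,f), marked(e), marked(f), near(d,d), near(d,e), near(f,f)}
optimal plan length = 4; 4 > 3

No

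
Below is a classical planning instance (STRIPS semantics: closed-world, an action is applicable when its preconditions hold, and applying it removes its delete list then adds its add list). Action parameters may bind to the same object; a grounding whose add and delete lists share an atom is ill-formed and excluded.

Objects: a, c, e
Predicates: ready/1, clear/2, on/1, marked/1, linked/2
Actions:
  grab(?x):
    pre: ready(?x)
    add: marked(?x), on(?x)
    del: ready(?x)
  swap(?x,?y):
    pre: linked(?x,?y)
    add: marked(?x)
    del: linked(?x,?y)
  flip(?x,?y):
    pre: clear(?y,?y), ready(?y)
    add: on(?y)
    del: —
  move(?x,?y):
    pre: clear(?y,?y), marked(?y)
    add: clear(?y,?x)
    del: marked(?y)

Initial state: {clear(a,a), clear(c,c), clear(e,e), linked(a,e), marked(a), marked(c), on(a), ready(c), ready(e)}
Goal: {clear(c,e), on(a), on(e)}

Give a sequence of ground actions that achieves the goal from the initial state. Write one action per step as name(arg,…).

1. grab(e)  →  {clear(a,a), clear(c,c), clear(e,e), linked(a,e), marked(a), marked(c), marked(e), on(a), on(e), ready(c)}
2. move(e,c)  →  {clear(a,a), clear(c,c), clear(c,e), clear(e,e), linked(a,e), marked(a), marked(e), on(a), on(e), ready(c)}

grab(e); move(e,c)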